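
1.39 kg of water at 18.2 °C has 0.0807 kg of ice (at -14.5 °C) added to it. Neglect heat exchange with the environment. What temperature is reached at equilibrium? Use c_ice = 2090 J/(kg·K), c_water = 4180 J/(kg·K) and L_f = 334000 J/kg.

T_f ≈ 12.4 °C

Let T be the final temperature. ΣQ_i = 0:
ice -14.5→0 °C: 0.0807·2090·14.5 = 2445.6; fusion: m_ice L_f = 0.0807·334000 = 26954; meltwater 0→T: 0.0807·4180·T = 337.33 T; water cools: 1.39·4180·(T − 18.2) = 5810.2(T − 18.2)
6147.5 T = 105746 − 29399 = 76346
T ≈ 12.42 °C (positive, so assuming full melt was valid).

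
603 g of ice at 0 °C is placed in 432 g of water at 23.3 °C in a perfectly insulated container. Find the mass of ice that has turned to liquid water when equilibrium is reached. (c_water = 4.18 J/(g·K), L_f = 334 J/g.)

Cooling the water to 0 °C releases 432×4.18×23.3 = 42074 J.
To melt every bit of ice: 603×334 = 201402 J.
That's not enough to melt it all — equilibrium is at 0 °C with ice remaining.
Mass melted = 42074/334 ≈ 126 g.

m_melted ≈ 126 g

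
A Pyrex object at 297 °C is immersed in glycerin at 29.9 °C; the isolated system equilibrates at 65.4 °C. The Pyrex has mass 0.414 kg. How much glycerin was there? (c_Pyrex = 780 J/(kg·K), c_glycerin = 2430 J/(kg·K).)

m ≈ 0.867 kg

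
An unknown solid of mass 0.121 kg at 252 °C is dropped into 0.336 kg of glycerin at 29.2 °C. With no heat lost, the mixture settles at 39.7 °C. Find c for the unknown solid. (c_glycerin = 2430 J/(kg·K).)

c ≈ 334 J/(kg·K)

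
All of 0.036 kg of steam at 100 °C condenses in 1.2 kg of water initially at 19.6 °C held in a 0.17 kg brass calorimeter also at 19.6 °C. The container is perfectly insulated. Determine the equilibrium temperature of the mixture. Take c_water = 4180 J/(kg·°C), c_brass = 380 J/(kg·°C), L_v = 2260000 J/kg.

Let T be the final temperature. ΣQ_i = 0:
steam→water at 100 °C releases m L_v = 0.036·2260000 = 81360
  condensed water 100 °C→T: 150.48(T − 100)
  original water: 5016(T − 19.6)
  brass cup: 0.17·380·(T − 19.6) = 64.6(T − 19.6)
5231.1 T = 81360 + 15048 + 99580 = 195988
T ≈ 37.47 °C (< 100 °C, so full condensation is consistent).

T_f ≈ 37.5 °C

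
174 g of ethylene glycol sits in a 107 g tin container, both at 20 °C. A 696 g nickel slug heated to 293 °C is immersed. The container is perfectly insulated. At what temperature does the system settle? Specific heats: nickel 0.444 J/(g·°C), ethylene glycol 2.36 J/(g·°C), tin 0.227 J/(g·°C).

Energy conservation, ΣQ = 0:
696*0.444*(T − 293) + 174*2.36*(T − 20) + 107*0.227*(T − 20) = 0
309.02(T − 293) + 410.64(T − 20) + 24.29(T − 20) = 0
(309.02 + 410.64 + 24.29) T = 309.02*293 + 410.64*20 + 24.29*20
T ≈ 133.40 °C

T_f ≈ 133.4 °C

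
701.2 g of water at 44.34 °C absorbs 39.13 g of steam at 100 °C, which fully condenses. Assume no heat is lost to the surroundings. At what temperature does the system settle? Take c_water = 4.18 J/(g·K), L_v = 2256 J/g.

T_f ≈ 75.8 °C

Energy balance with sensible and latent terms:
steam→water at 100 °C releases m L_v = 39.13×2256 = 88277
  condensate cools 100→T: 39.13×4.18×(T − 100) = 163.56(T − 100)
  original water: 2931(T − 44.34)
3094.6 T = 88277 + 16356 + 129961 = 234595
T ≈ 75.81 °C — below 100 °C, confirming all the steam condensed.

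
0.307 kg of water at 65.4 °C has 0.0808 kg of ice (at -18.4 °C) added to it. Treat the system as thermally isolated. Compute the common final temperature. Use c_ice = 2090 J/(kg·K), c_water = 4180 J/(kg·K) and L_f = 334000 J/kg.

T_f ≈ 33.2 °C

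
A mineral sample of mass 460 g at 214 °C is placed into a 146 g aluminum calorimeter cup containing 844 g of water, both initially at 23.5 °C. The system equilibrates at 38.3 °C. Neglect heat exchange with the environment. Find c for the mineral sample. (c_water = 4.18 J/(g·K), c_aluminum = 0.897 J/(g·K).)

Heat gained plus heat lost sum to zero:
460·c·(38.3 − 214) + 844·4.18·(38.3 − 23.5) + 146·0.897·(38.3 − 23.5) = 0
-80822 c = -54151
c = -54151/-80822 ≈ 0.67 J/(g·K)

c ≈ 0.67 J/(g·K)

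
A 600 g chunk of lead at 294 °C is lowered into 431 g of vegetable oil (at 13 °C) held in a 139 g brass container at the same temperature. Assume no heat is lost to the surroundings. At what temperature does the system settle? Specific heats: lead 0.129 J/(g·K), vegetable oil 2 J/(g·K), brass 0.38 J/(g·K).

Setting the total heat transfer to zero:
600*0.129*(T − 294) + 431*2*(T − 13) + 139*0.38*(T − 13) = 0
77.4(T − 294) + 862(T − 13) + 52.82(T − 13) = 0
992.22 T = 34648
T = 34648/992.22 ≈ 34.92 °C

T_f ≈ 34.9 °C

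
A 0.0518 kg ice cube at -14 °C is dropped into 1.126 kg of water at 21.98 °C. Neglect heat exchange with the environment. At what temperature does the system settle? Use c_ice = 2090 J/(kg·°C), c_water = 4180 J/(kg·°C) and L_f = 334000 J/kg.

Conservation of energy gives ΣQ = 0:
ice -14→0 °C: 0.0518×2090×14 = 1515.7
  latent heat to melt: 0.0518×334000 = 17301
  meltwater 0→T: 0.0518×4180×T = 216.52 T
  water: 4706.7(T − 21.98)
4923.2 T = 103453 − 18817 = 84636
T ≈ 17.19 °C (positive, so assuming full melt was valid).

T_f ≈ 17.2 °C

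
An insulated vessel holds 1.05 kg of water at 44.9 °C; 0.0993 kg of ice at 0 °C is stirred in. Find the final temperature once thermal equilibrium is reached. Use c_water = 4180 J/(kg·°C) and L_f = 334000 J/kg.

T_f ≈ 34.1 °C

Setting the total heat transfer to zero:
fusion: m_ice L_f = 0.0993×334000 = 33166; warm the meltwater: 415.07 T; water: 4389(T − 44.9)
4804.1 T = 197066 − 33166 = 163900
T ≈ 34.12 °C. Since T > 0 °C, the all-ice-melts assumption holds.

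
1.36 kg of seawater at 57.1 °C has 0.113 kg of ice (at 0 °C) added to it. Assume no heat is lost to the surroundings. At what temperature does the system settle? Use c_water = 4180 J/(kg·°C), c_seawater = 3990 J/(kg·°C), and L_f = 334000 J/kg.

T_f ≈ 46.1 °C

Net heat exchanged in the isolated system is zero:
fusion: m_ice L_f = 0.113·334000 = 37742; meltwater 0→T: 0.113·4180·T = 472.34 T; seawater cools: 1.36·3990·(T − 57.1) = 5426.4(T − 57.1)
5898.7 T = 309847 − 37742 = 272105
T ≈ 46.13 °C — above 0 °C, consistent with complete melting.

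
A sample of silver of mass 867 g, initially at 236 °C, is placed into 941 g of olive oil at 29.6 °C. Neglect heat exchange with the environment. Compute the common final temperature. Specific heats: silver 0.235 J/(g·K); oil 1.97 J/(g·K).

T_f ≈ 50.0 °C

Taking heat into each body as positive, Σ m c ΔT = 0:
867*0.235*(T − 236) + 941*1.97*(T − 29.6) = 0
203.74(T − 236) + 1853.8(T − 29.6) = 0
(203.74 + 1853.8) T = 203.74*236 + 1853.8*29.6
T = 102955 / 2057.5 = 50 °C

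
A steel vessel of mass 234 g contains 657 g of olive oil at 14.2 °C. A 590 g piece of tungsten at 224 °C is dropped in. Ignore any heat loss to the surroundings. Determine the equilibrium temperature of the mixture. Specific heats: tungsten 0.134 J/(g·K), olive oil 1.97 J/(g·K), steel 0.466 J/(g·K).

T_f ≈ 25.4 °C

Energy conservation, ΣQ = 0:
590×0.134×(T − 224) + 657×1.97×(T − 14.2) + 234×0.466×(T − 14.2) = 0
79.06(T − 224) + 1294.3(T − 14.2) + 109.04(T − 14.2) = 0
(79.06 + 1294.3 + 109.04) T = 79.06×224 + 1294.3×14.2 + 109.04×14.2
T = 37637 / 1482.4 = 25.4 °C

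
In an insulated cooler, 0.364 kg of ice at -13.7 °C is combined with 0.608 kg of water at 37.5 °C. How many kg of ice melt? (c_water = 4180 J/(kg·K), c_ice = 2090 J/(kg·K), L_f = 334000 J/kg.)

Cooling the water to 0 °C releases 0.608×4180×37.5 = 95304 J.
Of that, 0.364×2090×13.7 = 10422 J goes to bring the ice to 0 °C, leaving 84882 J.
To melt every bit of ice: 0.364×334000 = 121576 J.
That's not enough to melt it all — equilibrium is at 0 °C with ice remaining.
Mass melted = 84882/334000 ≈ 0.2541 kg.

m_melted ≈ 0.254 kg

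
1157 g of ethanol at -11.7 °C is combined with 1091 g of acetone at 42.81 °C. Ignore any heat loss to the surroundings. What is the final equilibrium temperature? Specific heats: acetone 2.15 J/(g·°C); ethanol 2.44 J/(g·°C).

T_f ≈ 13.0 °C

Setting the total heat transfer to zero:
1091·2.15·(T − 42.81) + 1157·2.44·(T − (-11.7)) = 0
2345.7(T − 42.81) + 2823.1(T − (-11.7)) = 0
5168.7 T = 67387
T ≈ 13.04 °C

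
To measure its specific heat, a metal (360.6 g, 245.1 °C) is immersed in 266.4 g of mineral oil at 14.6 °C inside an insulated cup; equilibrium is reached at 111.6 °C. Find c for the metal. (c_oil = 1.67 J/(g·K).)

c ≈ 0.896 J/(g·K)

Conservation of energy gives ΣQ = 0:
360.6×c×(111.6 − 245.1) + 266.4×1.67×(111.6 − 14.6) = 0
-48140 c = -43154
c = -43154/-48140 ≈ 0.8964 J/(g·K)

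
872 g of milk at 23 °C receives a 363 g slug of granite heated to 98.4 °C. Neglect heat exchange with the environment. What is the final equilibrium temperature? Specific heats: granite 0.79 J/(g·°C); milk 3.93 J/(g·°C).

T_f ≈ 28.8 °C

Energy conservation, ΣQ = 0:
363×0.79×(T − 98.4) + 872×3.93×(T − 23) = 0
3713.7 T = 107038
T = 107038 / 3713.7 = 28.8 °C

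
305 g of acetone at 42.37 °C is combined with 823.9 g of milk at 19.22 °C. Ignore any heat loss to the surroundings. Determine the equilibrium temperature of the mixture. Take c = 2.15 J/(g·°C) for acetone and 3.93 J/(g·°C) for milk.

Energy conservation, ΣQ = 0:
305×2.15×(T − 42.37) + 823.9×3.93×(T − 19.22) = 0
3893.7 T = 90017
T = 90017/3893.7 ≈ 23.12 °C

T_f ≈ 23.1 °C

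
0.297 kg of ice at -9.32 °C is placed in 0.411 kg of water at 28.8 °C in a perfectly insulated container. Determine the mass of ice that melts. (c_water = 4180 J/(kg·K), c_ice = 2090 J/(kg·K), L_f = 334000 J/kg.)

m_melted ≈ 0.131 kg

Cooling the water to 0 °C releases 0.411×4180×28.8 = 49478 J.
Warming the ice to 0 °C takes 0.297×2090×9.32 = 5785.2 J, leaving 43693 J for melting.
Fully melting the ice requires m_ice L_f = 0.297×334000 = 99198 J.
43693 J < 99198 J, so only part of the ice melts and the system sits at 0 °C.
Mass melted = 43693/334000 ≈ 0.1308 kg.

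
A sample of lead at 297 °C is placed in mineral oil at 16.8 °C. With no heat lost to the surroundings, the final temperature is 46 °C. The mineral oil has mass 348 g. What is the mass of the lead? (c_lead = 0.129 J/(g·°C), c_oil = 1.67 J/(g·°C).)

m ≈ 524 g

Energy conservation, ΣQ = 0:
m×0.129×(46 − 297) + 348×1.67×(46 − 16.8) = 0
-32.38 m = -16970
m = -16970/-32.38 ≈ 524.1 g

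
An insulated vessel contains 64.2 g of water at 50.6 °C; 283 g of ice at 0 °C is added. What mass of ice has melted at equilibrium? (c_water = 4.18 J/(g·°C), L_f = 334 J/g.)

m_melted ≈ 40.7 g

Heat available from the water dropping to 0 °C: 64.2×4.18×50.6 = 13579 J.
Melting all 283 g of ice would need 283×334 = 94522 J.
13579 J < 94522 J, so only part of the ice melts and the system sits at 0 °C.
Mass melted = 13579/334 ≈ 40.66 g.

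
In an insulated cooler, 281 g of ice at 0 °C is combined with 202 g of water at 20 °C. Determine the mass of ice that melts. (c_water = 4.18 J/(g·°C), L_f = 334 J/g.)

m_melted ≈ 50.6 g

Cooling the water to 0 °C releases 202·4.18·20 = 16887 J.
Melting all 281 g of ice would need 281·334 = 93854 J.
Since 16887 < 93854 J, not all the ice melts; equilibrium is at 0 °C.
m_melt = 16887 / L_f = 50.56 g.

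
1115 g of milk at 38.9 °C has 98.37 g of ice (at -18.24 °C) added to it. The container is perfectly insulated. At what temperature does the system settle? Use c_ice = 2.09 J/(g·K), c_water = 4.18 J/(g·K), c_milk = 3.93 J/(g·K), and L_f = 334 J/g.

Conservation of energy gives ΣQ = 0:
warm ice to 0 °C: 98.37×2.09×(0 − (-18.24)) = 3750; melt ice: 98.37×334 = 32856; warm the meltwater: 411.19 T; milk cools: 1115×3.93×(T − 38.9) = 4381.9(T − 38.9)
4793.1 T = 170458 − 36606 = 133852
T ≈ 27.93 °C (positive, so assuming full melt was valid).

T_f ≈ 27.9 °C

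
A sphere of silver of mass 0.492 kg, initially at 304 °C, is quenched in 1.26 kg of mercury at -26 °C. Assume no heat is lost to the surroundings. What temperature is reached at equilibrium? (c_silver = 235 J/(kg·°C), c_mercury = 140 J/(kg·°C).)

T_f is the heat-capacity-weighted average of the initial temperatures:
T_f = (115.62*304 + 176.4*(-26)) / (115.62 + 176.4)
    = 30562 / 292.02 ≈ 104.66 °C

T_f ≈ 104.7 °C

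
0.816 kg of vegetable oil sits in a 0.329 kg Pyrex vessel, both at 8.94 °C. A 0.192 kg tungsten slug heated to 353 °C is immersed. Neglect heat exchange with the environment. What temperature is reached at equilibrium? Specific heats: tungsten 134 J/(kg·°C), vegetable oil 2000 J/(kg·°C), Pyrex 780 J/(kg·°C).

T_f ≈ 13.6 °C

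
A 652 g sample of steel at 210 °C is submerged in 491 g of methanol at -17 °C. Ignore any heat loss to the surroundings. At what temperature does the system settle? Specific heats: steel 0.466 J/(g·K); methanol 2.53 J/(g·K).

T_f ≈ 27.6 °C

Heat lost by the steel equals heat gained by the methanol:
652·0.466·(210 − T) = 491·2.53·(T − (-17))
303.83(210 − T) = 1242.2(T − (-17))
1546.1 T = 42687  ⇒  T ≈ 27.61 °C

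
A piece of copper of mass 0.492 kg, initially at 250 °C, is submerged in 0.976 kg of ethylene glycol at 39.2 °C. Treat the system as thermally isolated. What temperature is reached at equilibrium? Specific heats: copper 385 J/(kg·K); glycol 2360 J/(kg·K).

T_f ≈ 55.2 °C

|Q_copper| = |Q_glycol|:
0.492·385·(250 − T) = 0.976·2360·(T − 39.2)
189.42(250 − T) = 2303.4(T − 39.2)
2492.8 T = 137647  ⇒  T ≈ 55.22 °C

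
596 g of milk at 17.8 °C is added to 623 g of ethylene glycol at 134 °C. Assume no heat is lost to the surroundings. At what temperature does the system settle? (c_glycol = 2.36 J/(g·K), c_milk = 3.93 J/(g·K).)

Taking heat into each body as positive, Σ m c ΔT = 0:
623*2.36*(T − 134) + 596*3.93*(T − 17.8) = 0
1470.3(T − 134) + 2342.3(T − 17.8) = 0
3812.6 T = 238710
T ≈ 62.61 °C

T_f ≈ 62.6 °C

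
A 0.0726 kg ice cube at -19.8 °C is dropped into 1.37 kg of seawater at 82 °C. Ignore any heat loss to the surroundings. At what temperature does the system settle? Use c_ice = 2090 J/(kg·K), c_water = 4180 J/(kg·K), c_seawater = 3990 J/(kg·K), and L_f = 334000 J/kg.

Conservation of energy gives ΣQ = 0:
ice -19.8→0 °C: 0.0726×2090×19.8 = 3004.3; latent heat to melt: 0.0726×334000 = 24248; meltwater 0→T: 0.0726×4180×T = 303.47 T; seawater cools: 1.37×3990×(T − 82) = 5466.3(T − 82)
5769.8 T = 448237 − 27253 = 420984
T ≈ 72.96 °C. Since T > 0 °C, the all-ice-melts assumption holds.

T_f ≈ 73.0 °C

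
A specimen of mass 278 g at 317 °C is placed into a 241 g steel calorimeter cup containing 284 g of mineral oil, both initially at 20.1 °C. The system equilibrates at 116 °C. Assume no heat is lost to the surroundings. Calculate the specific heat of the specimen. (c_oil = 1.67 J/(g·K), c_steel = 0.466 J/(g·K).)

c ≈ 1.01 J/(g·K)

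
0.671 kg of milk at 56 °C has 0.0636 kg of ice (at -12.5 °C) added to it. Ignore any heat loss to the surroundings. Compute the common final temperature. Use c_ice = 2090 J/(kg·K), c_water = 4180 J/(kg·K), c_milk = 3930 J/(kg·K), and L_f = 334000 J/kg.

T_f ≈ 43.0 °C

Let T be the final temperature. ΣQ_i = 0:
warm ice to 0 °C: 0.0636×2090×(0 − (-12.5)) = 1661.6; fusion: m_ice L_f = 0.0636×334000 = 21242; warm the meltwater: 265.85 T; milk cools: 0.671×3930×(T − 56) = 2637(T − 56)
2902.9 T = 147674 − 22904 = 124770
T ≈ 42.98 °C. Since T > 0 °C, the all-ice-melts assumption holds.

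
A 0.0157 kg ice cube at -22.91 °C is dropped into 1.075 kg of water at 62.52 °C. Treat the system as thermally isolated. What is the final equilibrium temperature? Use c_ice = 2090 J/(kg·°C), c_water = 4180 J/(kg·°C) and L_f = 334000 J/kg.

T_f ≈ 60.3 °C

Taking heat into each body as positive, Σ m c ΔT = 0:
ice -22.91→0 °C: 0.0157·2090·22.91 = 751.75; fusion: m_ice L_f = 0.0157·334000 = 5243.8; meltwater 0→T: 0.0157·4180·T = 65.63 T; water cools: 1.075·4180·(T − 62.52) = 4493.5(T − 62.52)
4559.1 T = 280934 − 5995.5 = 274938
T ≈ 60.30 °C — above 0 °C, consistent with complete melting.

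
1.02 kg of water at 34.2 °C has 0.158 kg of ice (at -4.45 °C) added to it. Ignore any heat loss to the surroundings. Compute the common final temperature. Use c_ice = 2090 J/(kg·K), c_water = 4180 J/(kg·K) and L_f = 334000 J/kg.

T_f ≈ 18.6 °C

Heat gained plus heat lost sum to zero:
ice -4.45→0 °C: 0.158·2090·4.45 = 1469.5
  melt ice: 0.158·334000 = 52772
  warm the meltwater: 660.44 T
  water cools: 1.02·4180·(T − 34.2) = 4263.6(T − 34.2)
4924 T = 145815 − 54241 = 91574
T ≈ 18.60 °C (positive, so assuming full melt was valid).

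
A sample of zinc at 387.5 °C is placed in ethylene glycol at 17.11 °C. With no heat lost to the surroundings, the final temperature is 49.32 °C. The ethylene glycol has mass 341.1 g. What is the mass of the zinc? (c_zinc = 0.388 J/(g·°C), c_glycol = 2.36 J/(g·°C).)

|Q_zinc| = |Q_glycol|:
m×0.388×(387.5 − 49.32) = 341.1×2.36×(49.32 − 17.11)
131.21 m = 25929  ⇒  m ≈ 197.6 g

m ≈ 198 g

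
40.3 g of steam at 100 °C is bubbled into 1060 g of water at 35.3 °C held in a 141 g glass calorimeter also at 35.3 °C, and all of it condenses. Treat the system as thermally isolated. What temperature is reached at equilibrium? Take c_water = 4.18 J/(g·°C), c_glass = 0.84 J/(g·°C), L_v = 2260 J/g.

Heat gained plus heat lost sum to zero:
condense steam: −40.3×2260 = −91078
  condensate cools 100→T: 40.3×4.18×(T − 100) = 168.45(T − 100)
  original water: 4430.8(T − 35.3)
  glass cup: 141×0.84×(T − 35.3) = 118.44(T − 35.3)
4717.7 T = 91078 + 16845 + 160588 = 268512
T ≈ 56.92 °C, under the boiling point, so the assumption holds.

T_f ≈ 56.9 °C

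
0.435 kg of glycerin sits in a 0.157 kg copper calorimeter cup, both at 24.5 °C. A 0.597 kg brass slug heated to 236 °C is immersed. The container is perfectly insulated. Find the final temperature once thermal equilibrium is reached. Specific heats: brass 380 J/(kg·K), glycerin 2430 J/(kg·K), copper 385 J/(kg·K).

T_f ≈ 60.2 °C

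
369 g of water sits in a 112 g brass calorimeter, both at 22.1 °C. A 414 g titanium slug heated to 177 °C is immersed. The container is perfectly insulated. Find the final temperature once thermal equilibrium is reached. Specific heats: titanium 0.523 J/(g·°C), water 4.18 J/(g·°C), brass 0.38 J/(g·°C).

T_f ≈ 40.7 °C

With ΣQ=0 the equilibrium temperature is the m·c-weighted mean:
T_f = (216.52*177 + 1542.4*22.1 + 42.56*22.1) / (216.52 + 1542.4 + 42.56)
    = 73352 / 1801.5 ≈ 40.72 °C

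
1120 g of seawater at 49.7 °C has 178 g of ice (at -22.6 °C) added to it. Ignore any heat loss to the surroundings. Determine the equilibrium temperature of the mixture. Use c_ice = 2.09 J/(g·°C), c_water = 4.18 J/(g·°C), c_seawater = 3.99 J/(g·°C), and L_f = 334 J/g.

T_f ≈ 29.6 °C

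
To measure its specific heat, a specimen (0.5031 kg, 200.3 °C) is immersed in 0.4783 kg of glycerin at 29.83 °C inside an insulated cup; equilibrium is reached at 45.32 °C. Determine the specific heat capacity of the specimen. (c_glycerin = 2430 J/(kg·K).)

m_s c (T_s − T_f) = m_glycerin c_glycerin (T_f − T_0):
0.5031×c×(200.3 − 45.32) = 0.4783×2430×(45.32 − 29.83)
77.97 c = 18004  ⇒  c ≈ 230.9 J/(kg·K)

c ≈ 231 J/(kg·K)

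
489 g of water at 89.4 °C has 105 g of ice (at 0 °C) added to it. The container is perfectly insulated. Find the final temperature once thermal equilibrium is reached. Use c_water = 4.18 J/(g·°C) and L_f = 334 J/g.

T_f ≈ 59.5 °C

Energy conservation, ΣQ = 0:
melt ice: 105·334 = 35070
  warm the meltwater: 438.9 T
  water cools: 489·4.18·(T − 89.4) = 2044(T − 89.4)
2482.9 T = 182735 − 35070 = 147665
T ≈ 59.47 °C (positive, so assuming full melt was valid).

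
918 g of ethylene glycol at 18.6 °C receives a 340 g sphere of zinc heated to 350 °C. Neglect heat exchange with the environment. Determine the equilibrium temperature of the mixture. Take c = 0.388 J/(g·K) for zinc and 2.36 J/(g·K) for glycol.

|Q_zinc| = |Q_glycol|:
340·0.388·(350 − T) = 918·2.36·(T − 18.6)
131.92(350 − T) = 2166.5(T − 18.6)
2298.4 T = 86469  ⇒  T ≈ 37.62 °C

T_f ≈ 37.6 °C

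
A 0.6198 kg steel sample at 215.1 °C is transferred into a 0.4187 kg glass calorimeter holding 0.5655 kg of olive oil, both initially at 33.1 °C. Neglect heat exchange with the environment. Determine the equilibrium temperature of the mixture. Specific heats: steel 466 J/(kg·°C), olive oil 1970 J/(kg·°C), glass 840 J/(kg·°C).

Let T be the final temperature. ΣQ_i = 0:
0.6198·466·(T − 215.1) + 0.5655·1970·(T − 33.1) + 0.4187·840·(T − 33.1) = 0
288.83(T − 215.1) + 1114(T − 33.1) + 351.71(T − 33.1) = 0
(288.83 + 1114 + 351.71) T = 288.83·215.1 + 1114·33.1 + 351.71·33.1
T = 110643 / 1754.6 = 63.1 °C

T_f ≈ 63.1 °C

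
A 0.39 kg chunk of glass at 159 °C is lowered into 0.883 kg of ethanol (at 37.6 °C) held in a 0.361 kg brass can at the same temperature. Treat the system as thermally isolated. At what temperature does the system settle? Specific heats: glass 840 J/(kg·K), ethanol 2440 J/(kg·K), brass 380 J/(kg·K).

Conservation of energy gives ΣQ = 0:
0.39×840×(T − 159) + 0.883×2440×(T − 37.6) + 0.361×380×(T − 37.6) = 0
327.6(T − 159) + 2154.5(T − 37.6) + 137.18(T − 37.6) = 0
2619.3 T = 138256
T = 138256 / 2619.3 = 52.8 °C

T_f ≈ 52.8 °C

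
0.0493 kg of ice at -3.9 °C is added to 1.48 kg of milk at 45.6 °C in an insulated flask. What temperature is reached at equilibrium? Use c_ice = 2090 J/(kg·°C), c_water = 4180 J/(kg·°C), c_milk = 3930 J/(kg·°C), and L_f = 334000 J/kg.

T_f ≈ 41.2 °C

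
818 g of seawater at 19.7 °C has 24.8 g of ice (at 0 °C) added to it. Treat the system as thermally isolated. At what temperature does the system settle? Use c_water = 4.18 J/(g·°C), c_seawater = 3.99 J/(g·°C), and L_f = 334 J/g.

Sum of m c ΔT and latent-heat terms is zero:
fusion: m_ice L_f = 24.8·334 = 8283.2
  warm the meltwater: 103.66 T
  seawater: 3263.8(T − 19.7)
3367.5 T = 64297 − 8283.2 = 56014
T ≈ 16.63 °C — above 0 °C, consistent with complete melting.

T_f ≈ 16.6 °C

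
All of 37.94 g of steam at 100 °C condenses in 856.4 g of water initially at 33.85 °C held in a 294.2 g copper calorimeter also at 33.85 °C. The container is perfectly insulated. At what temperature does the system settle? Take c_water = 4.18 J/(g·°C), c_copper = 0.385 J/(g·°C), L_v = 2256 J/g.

T_f ≈ 58.8 °C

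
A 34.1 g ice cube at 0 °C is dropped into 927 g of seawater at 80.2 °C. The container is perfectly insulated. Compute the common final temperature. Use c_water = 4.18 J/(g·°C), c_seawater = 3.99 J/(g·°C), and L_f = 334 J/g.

T_f ≈ 74.3 °C

Net heat exchanged in the isolated system is zero:
fusion: m_ice L_f = 34.1·334 = 11389
  meltwater 0→T: 34.1·4.18·T = 142.54 T
  seawater cools: 927·3.99·(T − 80.2) = 3698.7(T − 80.2)
3841.3 T = 296638 − 11389 = 285249
T ≈ 74.26 °C (positive, so assuming full melt was valid).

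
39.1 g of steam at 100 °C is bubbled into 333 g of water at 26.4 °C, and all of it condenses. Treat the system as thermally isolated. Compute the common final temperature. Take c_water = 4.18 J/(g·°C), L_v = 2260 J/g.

Conservation of energy gives ΣQ = 0:
steam→water at 100 °C releases m L_v = 39.1·2260 = 88366; condensate cools 100→T: 39.1·4.18·(T − 100) = 163.44(T − 100); water warms: 333·4.18·(T − 26.4) = 1391.9(T − 26.4)
1555.4 T = 88366 + 16344 + 36747 = 141457
T ≈ 90.95 °C (< 100 °C, so full condensation is consistent).

T_f ≈ 90.9 °C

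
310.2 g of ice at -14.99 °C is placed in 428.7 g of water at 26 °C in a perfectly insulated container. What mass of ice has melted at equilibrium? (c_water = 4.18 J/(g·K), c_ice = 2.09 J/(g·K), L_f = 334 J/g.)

m_melted ≈ 110 g

Water can give up m c ΔT = 428.7×4.18×26 = 46591 J before reaching 0 °C.
Warming the ice to 0 °C takes 310.2×2.09×14.99 = 9718.3 J, leaving 36873 J for melting.
Melting all 310.2 g of ice would need 310.2×334 = 103607 J.
Since 36873 < 103607 J, not all the ice melts; equilibrium is at 0 °C.
Mass melted = 36873/334 ≈ 110.4 g.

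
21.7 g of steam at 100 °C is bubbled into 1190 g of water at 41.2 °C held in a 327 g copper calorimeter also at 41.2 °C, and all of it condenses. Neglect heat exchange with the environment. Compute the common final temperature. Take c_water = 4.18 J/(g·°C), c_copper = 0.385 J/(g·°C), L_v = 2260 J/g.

T_f ≈ 51.7 °C

Heat gained plus heat lost sum to zero:
steam→water at 100 °C releases m L_v = 21.7×2260 = 49042; condensed water 100 °C→T: 90.71(T − 100); original water: 4974.2(T − 41.2); cup: 125.89(T − 41.2)
5190.8 T = 49042 + 9070.6 + 210124 = 268237
T ≈ 51.68 °C, under the boiling point, so the assumption holds.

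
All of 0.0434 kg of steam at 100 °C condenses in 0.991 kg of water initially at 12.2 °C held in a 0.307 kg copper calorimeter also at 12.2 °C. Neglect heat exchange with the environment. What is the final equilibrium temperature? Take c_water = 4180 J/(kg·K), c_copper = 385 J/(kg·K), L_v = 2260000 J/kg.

T_f ≈ 37.9 °C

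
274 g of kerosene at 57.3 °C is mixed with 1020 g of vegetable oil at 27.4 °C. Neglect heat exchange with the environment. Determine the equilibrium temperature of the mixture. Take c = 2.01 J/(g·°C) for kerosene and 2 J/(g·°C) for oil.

T_f ≈ 33.8 °C

Energy conservation, ΣQ = 0:
274×2.01×(T − 57.3) + 1020×2×(T − 27.4) = 0
550.74(T − 57.3) + 2040(T − 27.4) = 0
2590.7 T = 87453
T = 87453/2590.7 ≈ 33.76 °C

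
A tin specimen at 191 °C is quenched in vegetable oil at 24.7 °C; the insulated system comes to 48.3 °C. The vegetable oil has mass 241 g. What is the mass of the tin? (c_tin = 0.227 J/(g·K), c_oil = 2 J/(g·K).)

m ≈ 351 g

Conservation of energy gives ΣQ = 0:
m×0.227×(48.3 − 191) + 241×2×(48.3 − 24.7) = 0
-32.39 m = -11375
m = -11375/-32.39 ≈ 351.2 g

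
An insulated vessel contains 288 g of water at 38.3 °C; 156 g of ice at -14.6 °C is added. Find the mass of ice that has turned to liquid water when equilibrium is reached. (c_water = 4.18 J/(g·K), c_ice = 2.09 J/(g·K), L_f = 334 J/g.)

m_melted ≈ 124 g

Heat available from the water dropping to 0 °C: 288×4.18×38.3 = 46107 J.
Of that, 156×2.09×14.6 = 4760.2 J goes to bring the ice to 0 °C, leaving 41347 J.
Melting all 156 g of ice would need 156×334 = 52104 J.
That's not enough to melt it all — equilibrium is at 0 °C with ice remaining.
m_melted×334 = 41347  ⇒  m_melted ≈ 123.8 g.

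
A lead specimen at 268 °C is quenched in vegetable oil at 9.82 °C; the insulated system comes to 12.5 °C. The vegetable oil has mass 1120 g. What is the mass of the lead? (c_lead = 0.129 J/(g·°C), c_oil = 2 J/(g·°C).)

Let T be the final temperature. ΣQ_i = 0:
m×0.129×(12.5 − 268) + 1120×2×(12.5 − 9.82) = 0
-32.96 m = -6003.2
m = -6003.2/-32.96 ≈ 182.1 g

m ≈ 182 g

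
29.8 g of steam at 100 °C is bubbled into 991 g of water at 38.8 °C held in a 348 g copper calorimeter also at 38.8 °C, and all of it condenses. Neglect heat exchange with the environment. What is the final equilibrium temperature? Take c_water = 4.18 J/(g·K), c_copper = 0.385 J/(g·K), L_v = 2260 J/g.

T_f ≈ 55.8 °C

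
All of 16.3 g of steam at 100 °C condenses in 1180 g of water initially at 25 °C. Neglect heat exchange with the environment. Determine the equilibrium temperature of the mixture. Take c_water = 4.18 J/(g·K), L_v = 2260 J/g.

T_f ≈ 33.4 °C

Heat gained plus heat lost sum to zero:
steam→water at 100 °C releases m L_v = 16.3·2260 = 36838; condensed water 100 °C→T: 68.13(T − 100); water warms: 1180·4.18·(T − 25) = 4932.4(T − 25)
5000.5 T = 36838 + 6813.4 + 123310 = 166961
T ≈ 33.39 °C — below 100 °C, confirming all the steam condensed.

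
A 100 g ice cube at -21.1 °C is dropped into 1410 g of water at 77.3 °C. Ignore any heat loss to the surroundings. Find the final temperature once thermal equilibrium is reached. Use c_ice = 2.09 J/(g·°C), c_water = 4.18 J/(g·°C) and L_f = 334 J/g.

T_f ≈ 66.2 °C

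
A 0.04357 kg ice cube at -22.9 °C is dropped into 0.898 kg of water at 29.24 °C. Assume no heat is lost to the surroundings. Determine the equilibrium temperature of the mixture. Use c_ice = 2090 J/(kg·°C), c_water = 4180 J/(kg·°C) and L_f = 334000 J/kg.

Conservation of energy gives ΣQ = 0:
warm ice to 0 °C: 0.04357·2090·(0 − (-22.9)) = 2085.3; fusion: m_ice L_f = 0.04357·334000 = 14552; meltwater 0→T: 0.04357·4180·T = 182.12 T; water cools: 0.898·4180·(T − 29.24) = 3753.6(T − 29.24)
3935.8 T = 109756 − 16638 = 93119
T ≈ 23.66 °C (positive, so assuming full melt was valid).

T_f ≈ 23.7 °C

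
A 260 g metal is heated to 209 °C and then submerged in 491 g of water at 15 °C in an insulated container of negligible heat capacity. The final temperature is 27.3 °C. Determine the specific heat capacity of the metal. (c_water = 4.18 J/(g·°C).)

c ≈ 0.534 J/(g·°C)

m_s c (T_s − T_f) = m_water c_water (T_f − T_0):
260·c·(209 − 27.3) = 491·4.18·(27.3 − 15)
47242 c = 25244  ⇒  c ≈ 0.5344 J/(g·°C)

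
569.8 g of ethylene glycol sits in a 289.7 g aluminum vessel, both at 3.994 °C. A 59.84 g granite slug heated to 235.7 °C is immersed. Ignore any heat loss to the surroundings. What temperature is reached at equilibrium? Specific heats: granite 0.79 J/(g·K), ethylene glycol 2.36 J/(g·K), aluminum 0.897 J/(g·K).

Setting the total heat transfer to zero:
59.84·0.79·(T − 235.7) + 569.8·2.36·(T − 3.994) + 289.7·0.897·(T − 3.994) = 0
47.27(T − 235.7) + 1344.7(T − 3.994) + 259.86(T − 3.994) = 0
1651.9 T = 17551
T ≈ 10.63 °C

T_f ≈ 10.6 °C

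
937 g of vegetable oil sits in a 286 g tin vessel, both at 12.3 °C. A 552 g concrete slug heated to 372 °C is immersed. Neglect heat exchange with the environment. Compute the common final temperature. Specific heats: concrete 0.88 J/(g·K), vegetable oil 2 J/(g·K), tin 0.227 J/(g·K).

T_f ≈ 84.4 °C

Let T be the final temperature. ΣQ_i = 0:
552·0.88·(T − 372) + 937·2·(T − 12.3) + 286·0.227·(T − 12.3) = 0
485.76(T − 372) + 1874(T − 12.3) + 64.92(T − 12.3) = 0
2424.7 T = 204551
T = 204551/2424.7 ≈ 84.36 °C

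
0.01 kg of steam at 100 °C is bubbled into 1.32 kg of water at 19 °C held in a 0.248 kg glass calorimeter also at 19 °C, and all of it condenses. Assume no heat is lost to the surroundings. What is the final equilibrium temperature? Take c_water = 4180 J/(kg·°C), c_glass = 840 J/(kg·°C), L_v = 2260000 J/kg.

T_f ≈ 23.5 °C

Net heat exchanged in the isolated system is zero:
steam→water at 100 °C releases m L_v = 0.01×2260000 = 22600; condensed water 100 °C→T: 41.8(T − 100); original water: 5517.6(T − 19); glass cup: 0.248×840×(T − 19) = 208.32(T − 19)
5767.7 T = 22600 + 4180 + 108792 = 135572
T ≈ 23.51 °C, under the boiling point, so the assumption holds.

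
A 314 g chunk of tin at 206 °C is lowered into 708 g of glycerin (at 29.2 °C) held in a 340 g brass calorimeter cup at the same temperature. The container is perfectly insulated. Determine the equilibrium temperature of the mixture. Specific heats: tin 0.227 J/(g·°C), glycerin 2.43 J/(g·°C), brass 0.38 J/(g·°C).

T_f ≈ 35.8 °C

Heat gained plus heat lost sum to zero:
314*0.227*(T − 206) + 708*2.43*(T − 29.2) + 340*0.38*(T − 29.2) = 0
(71.28 + 1720.4 + 129.2) T = 71.28*206 + 1720.4*29.2 + 129.2*29.2
T ≈ 35.76 °C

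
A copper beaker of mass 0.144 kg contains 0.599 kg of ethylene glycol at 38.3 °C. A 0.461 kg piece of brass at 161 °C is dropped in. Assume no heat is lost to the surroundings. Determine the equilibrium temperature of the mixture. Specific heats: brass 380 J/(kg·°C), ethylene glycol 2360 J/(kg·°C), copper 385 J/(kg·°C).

T_f ≈ 51.4 °C

Taking heat into each body as positive, Σ m c ΔT = 0:
0.461*380*(T − 161) + 0.599*2360*(T − 38.3) + 0.144*385*(T − 38.3) = 0
1644.3 T = 84470
T ≈ 51.37 °C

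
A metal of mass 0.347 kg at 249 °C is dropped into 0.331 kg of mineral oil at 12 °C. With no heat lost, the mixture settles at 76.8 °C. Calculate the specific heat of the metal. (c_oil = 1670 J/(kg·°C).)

m_s c (T_s − T_f) = m_oil c_oil (T_f − T_0):
0.347×c×(249 − 76.8) = 0.331×1670×(76.8 − 12)
59.75 c = 35819  ⇒  c ≈ 599.5 J/(kg·°C)

c ≈ 599 J/(kg·°C)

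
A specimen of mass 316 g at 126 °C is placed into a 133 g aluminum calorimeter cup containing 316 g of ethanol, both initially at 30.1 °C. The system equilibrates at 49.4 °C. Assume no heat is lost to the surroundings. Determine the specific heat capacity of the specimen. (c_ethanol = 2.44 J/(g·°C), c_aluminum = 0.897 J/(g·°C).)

Heat gained plus heat lost sum to zero:
316·c·(49.4 − 126) + 316·2.44·(49.4 − 30.1) + 133·0.897·(49.4 − 30.1) = 0
-24206 c = -17184
c = -17184/-24206 ≈ 0.7099 J/(g·°C)

c ≈ 0.71 J/(g·°C)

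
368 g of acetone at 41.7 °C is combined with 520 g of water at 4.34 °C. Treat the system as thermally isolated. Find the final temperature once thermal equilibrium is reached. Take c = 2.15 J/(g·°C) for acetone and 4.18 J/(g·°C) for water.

T_f ≈ 14.3 °C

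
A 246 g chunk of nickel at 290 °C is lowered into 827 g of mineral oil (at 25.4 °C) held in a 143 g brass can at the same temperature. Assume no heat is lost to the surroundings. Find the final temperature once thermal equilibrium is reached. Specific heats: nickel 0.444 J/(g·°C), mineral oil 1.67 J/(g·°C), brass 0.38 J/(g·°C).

Energy conservation, ΣQ = 0:
246*0.444*(T − 290) + 827*1.67*(T − 25.4) + 143*0.38*(T − 25.4) = 0
109.22(T − 290) + 1381.1(T − 25.4) + 54.34(T − 25.4) = 0
(109.22 + 1381.1 + 54.34) T = 109.22*290 + 1381.1*25.4 + 54.34*25.4
T ≈ 44.11 °C

T_f ≈ 44.1 °C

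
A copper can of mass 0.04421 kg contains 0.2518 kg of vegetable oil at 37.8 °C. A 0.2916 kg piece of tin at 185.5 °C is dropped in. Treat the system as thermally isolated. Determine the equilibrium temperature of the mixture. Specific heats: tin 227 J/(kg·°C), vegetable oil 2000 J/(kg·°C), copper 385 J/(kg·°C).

Energy conservation, ΣQ = 0:
0.2916×227×(T − 185.5) + 0.2518×2000×(T − 37.8) + 0.04421×385×(T − 37.8) = 0
586.81 T = 31958
T = 31958/586.81 ≈ 54.46 °C

T_f ≈ 54.5 °C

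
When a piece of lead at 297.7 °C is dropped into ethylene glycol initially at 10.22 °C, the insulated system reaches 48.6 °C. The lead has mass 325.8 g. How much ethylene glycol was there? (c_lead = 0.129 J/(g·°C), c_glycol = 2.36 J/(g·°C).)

Taking heat into each body as positive, Σ m c ΔT = 0:
325.8·0.129·(48.6 − 297.7) + m·2.36·(48.6 − 10.22) = 0
90.58 m = 10469
m = 10469/90.58 ≈ 115.6 g

m ≈ 116 g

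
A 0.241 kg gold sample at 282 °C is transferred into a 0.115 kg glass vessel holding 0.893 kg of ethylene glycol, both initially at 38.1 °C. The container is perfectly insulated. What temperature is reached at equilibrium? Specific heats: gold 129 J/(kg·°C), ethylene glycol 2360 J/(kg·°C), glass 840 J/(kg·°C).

T_f ≈ 41.5 °C

Net heat exchanged in the isolated system is zero:
0.241*129*(T − 282) + 0.893*2360*(T − 38.1) + 0.115*840*(T − 38.1) = 0
31.09(T − 282) + 2107.5(T − 38.1) + 96.6(T − 38.1) = 0
2235.2 T = 92743
T = 92743 / 2235.2 = 41.5 °C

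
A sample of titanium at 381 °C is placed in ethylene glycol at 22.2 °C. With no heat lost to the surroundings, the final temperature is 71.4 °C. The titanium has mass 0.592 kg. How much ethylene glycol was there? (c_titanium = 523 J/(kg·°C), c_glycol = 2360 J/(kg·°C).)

|Q_titanium| = |Q_glycol|:
0.592×523×(381 − 71.4) = m×2360×(71.4 − 22.2)
116112 m = 95857  ⇒  m ≈ 0.8256 kg

m ≈ 0.826 kg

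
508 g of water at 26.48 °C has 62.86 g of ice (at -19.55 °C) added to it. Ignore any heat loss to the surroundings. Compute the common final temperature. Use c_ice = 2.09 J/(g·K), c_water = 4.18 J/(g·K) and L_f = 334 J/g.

T_f ≈ 13.7 °C

Energy balance with sensible and latent terms:
warm ice to 0 °C: 62.86×2.09×(0 − (-19.55)) = 2568.4; latent heat to melt: 62.86×334 = 20995; meltwater 0→T: 62.86×4.18×T = 262.75 T; water cools: 508×4.18×(T − 26.48) = 2123.4(T − 26.48)
2386.2 T = 56229 − 23564 = 32665
T ≈ 13.69 °C. Since T > 0 °C, the all-ice-melts assumption holds.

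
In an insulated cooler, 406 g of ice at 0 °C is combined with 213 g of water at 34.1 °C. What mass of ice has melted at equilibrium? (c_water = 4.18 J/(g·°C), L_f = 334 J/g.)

m_melted ≈ 90.9 g

Heat available from the water dropping to 0 °C: 213·4.18·34.1 = 30361 J.
Fully melting the ice requires m_ice L_f = 406·334 = 135604 J.
Since 30361 < 135604 J, not all the ice melts; equilibrium is at 0 °C.
m_melted·334 = 30361  ⇒  m_melted ≈ 90.9 g.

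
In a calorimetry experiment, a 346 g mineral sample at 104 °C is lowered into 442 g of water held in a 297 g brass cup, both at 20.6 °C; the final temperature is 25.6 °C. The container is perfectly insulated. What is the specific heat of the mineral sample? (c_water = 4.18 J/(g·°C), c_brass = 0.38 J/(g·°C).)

Energy conservation, ΣQ = 0:
346×c×(25.6 − 104) + 442×4.18×(25.6 − 20.6) + 297×0.38×(25.6 − 20.6) = 0
-27126 c = -9802.1
c = -9802.1/-27126 ≈ 0.3613 J/(g·°C)

c ≈ 0.361 J/(g·°C)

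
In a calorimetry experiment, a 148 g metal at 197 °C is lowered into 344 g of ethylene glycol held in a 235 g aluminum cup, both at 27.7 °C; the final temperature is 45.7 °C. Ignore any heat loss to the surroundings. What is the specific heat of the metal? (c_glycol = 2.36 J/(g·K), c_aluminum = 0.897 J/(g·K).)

Setting the total heat transfer to zero:
148·c·(45.7 − 197) + 344·2.36·(45.7 − 27.7) + 235·0.897·(45.7 − 27.7) = 0
-22392 c = -18407
c = -18407/-22392 ≈ 0.822 J/(g·K)

c ≈ 0.822 J/(g·K)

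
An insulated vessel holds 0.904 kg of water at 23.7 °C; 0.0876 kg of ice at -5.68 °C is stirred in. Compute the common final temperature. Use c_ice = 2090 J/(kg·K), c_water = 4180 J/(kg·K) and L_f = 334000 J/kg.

T_f ≈ 14.3 °C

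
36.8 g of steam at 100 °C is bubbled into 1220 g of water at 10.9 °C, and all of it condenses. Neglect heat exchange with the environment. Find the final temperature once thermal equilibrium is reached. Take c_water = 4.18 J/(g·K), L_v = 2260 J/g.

T_f ≈ 29.3 °C

Heat gained plus heat lost sum to zero:
steam→water at 100 °C releases m L_v = 36.8×2260 = 83168
  condensate cools 100→T: 36.8×4.18×(T − 100) = 153.82(T − 100)
  water warms: 1220×4.18×(T − 10.9) = 5099.6(T − 10.9)
5253.4 T = 83168 + 15382 + 55586 = 154136
T ≈ 29.34 °C (< 100 °C, so full condensation is consistent).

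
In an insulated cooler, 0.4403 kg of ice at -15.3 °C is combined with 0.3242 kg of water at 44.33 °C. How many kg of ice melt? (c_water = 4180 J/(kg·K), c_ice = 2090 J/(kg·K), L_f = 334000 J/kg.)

Water can give up m c ΔT = 0.3242·4180·44.33 = 60074 J before reaching 0 °C.
Warming the ice to 0 °C takes 0.4403·2090·15.3 = 14079 J, leaving 45995 J for melting.
Melting all 0.4403 kg of ice would need 0.4403·334000 = 147060 J.
Since 45995 < 147060 J, not all the ice melts; equilibrium is at 0 °C.
m_melt = 45995 / L_f = 0.1377 kg.

m_melted ≈ 0.138 kg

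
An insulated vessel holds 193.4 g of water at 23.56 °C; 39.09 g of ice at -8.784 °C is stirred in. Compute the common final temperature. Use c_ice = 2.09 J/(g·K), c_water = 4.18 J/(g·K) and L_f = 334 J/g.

Energy conservation, ΣQ = 0:
ice -8.784→0 °C: 39.09·2.09·8.784 = 717.64
  melt ice: 39.09·334 = 13056
  warm the meltwater: 163.4 T
  water cools: 193.4·4.18·(T − 23.56) = 808.41(T − 23.56)
971.81 T = 19046 − 13774 = 5272.5
T ≈ 5.43 °C (positive, so assuming full melt was valid).

T_f ≈ 5.4 °C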